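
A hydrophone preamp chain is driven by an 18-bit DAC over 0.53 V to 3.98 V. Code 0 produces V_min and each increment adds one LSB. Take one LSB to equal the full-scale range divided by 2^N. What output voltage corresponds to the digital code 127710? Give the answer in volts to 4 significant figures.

2.211 V

Span: 3.98 V − (0.53 V) = 3.45 V. LSB = 3.45 V / 2^18.
Output = V_min + (127710/262144) × range = 0.53 + 0.487175 × 3.45 V
      = 0.53 + 1.68075 = 2.21075 V.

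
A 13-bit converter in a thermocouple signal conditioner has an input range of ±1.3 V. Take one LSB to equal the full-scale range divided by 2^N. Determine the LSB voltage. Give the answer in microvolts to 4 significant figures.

The full-scale span is 1.3 − (-1.3) = 2.6 V.
There are 2^13 = 8192 steps.
Step size = 2.6/8192 V = 317.4 µV.

317.4 µV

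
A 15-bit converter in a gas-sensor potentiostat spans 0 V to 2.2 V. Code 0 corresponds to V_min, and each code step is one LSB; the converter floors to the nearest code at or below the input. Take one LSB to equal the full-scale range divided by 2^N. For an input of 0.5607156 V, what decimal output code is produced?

8351

V_FS = 2.2 V. LSB = 2.2 V / 2^15 ≈ 67.14 µV.
(V_in − V_min) × 2^15/range = (0.5607156 − (0)) × 32768/2.2 = 8351.604.
Floor → code = 8351.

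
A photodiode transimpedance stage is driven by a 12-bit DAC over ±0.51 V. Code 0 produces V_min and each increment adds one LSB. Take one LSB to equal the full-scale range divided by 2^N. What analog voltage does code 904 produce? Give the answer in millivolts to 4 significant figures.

Range = 0.51 − (-0.51) = 1.02 V. LSB = 1.02 V / 2^12.
Output = V_min + (904/4096) × range = -0.51 + 0.220703 × 1.02 V
      = -0.51 + 0.225117 = -0.284883 V.

-284.9 mV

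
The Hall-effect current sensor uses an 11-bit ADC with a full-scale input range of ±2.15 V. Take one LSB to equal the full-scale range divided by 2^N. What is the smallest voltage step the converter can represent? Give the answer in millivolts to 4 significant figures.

Range = 2.15 − (-2.15) = 4.3 V.
There are 2^11 = 2048 steps.
LSB = 4.3 V ÷ 2^11 = 4.3/2048 V = 2.100 mV.

2.100 mV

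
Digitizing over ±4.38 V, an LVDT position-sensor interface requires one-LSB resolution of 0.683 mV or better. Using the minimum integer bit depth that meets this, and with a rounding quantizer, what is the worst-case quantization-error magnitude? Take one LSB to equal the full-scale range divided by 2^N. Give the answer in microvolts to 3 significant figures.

The full-scale span is 4.38 − (-4.38) = 8.76 V.
Required number of levels: 8.76/0.683 mV = 12826; smallest N with 2^N ≥ that is 14.
One LSB is 8.76 V / 16384 = 0.53467 mV.
Half an LSB is 267 µV.

267 µV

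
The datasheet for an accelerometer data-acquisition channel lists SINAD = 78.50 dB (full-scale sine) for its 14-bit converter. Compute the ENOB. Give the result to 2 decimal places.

12.75 bits

ENOB = (78.50 − 1.76)/6.02 = 12.7475 bits.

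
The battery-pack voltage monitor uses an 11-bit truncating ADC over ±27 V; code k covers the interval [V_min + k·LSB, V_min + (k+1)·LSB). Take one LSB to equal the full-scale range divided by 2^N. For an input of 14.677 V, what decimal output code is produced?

1580

Span: 27 V − (-27 V) = 54 V. LSB = 54 V / 2^11 ≈ 26.37 mV.
V_in − V_min = 14.677 − (-27) = 41.677 V.
Divide by LSB: 41.677 × 2048/54 = 1580.6388.
Truncating gives code 1580.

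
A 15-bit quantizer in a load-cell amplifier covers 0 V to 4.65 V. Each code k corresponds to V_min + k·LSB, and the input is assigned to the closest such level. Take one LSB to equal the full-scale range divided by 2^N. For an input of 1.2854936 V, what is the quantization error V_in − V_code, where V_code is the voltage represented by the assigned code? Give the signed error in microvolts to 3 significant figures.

−39.5 µV

Range is 4.65 V. LSB = 4.65 V / 2^15 ≈ 141.9 µV.
(V_in − V_min)/LSB = (1.2854936 − (0)) × 32768/4.65 = 9058.7214 → nearest code k = 9059.
Reconstructed level: 0 + 9059 × 4.65/32768 V = 1.2855331421 V.
V_in − V_code = 1.2854936 − (1.2855331421) = −39.5 µV.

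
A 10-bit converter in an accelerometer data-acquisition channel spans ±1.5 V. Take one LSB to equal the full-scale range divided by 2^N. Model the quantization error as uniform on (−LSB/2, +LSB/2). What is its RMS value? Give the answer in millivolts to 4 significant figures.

Span: 1.5 V − (-1.5 V) = 3 V.
LSB = 3 V ÷ 2^10 = 3/1024 V = 2.92969 mV.
For a uniform distribution on [−LSB/2, +LSB/2], V_rms = LSB/√12 = 2.92969 mV/3.4641 = 0.8457 mV.

0.8457 mV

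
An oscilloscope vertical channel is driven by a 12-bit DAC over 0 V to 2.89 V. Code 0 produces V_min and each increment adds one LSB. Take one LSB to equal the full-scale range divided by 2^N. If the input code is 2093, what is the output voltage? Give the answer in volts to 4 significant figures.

Full-scale range = 2.89 V. LSB = 2.89 V / 2^12.
V_out = V_min + code × LSB = 0 V + 2093 × 2.89 V / 4096
      = 0 + 1.47675 = 1.47675 V.

1.477 V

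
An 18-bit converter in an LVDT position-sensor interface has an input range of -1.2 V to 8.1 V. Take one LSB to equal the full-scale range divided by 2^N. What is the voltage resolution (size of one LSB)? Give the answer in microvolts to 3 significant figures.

35.5 µV

Full-scale range = 8.1 V − (-1.2 V) = 9.3 V.
2^18 = 262144 levels.
LSB = 9.3 V / 2^18 = 35.5 µV.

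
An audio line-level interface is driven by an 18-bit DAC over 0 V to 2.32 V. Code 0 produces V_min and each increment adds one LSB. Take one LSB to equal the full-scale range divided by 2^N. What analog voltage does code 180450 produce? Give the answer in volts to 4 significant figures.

V_FS = 2.32 V. LSB = 2.32 V / 2^18.
Output = V_min + (180450/262144) × range = 0 + 0.688362 × 2.32 V
      = 0 V + 1.59700 V = 1.59700 V.

1.597 V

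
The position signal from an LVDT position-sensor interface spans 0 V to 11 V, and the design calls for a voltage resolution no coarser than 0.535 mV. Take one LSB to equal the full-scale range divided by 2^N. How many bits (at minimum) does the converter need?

15 bits

V_FS = 11 V.
11 V / 0.535 mV = 20560. Since 2^14 = 16384 and 2^15 = 32768, N = 15.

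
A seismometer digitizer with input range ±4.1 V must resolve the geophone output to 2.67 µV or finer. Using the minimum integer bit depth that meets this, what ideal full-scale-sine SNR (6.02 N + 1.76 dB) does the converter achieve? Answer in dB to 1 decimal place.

Range = 4.1 − (-4.1) = 8.2 V.
8.2 V / 2.67 µV = 3.071e6. Since 2^21 = 2097152 and 2^22 = 4194304, N = 22.
6.02(22) + 1.76 = 134.20 dB.

134.2 dB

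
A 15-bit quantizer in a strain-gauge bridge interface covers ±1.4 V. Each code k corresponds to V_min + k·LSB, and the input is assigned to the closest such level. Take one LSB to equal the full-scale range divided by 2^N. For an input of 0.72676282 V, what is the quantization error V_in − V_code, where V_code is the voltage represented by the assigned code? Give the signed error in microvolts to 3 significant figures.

+17.2 µV

Range = 1.4 − (-1.4) = 2.8 V. LSB = 2.8 V / 2^15 ≈ 85.45 µV.
(V_in − V_min)/LSB = (0.72676282 − (-1.4)) × 32768/2.8 = 24889.2015 → nearest code k = 24889.
V_code = V_min + k × range/2^15 = -1.4 + 24889 × 2.8/32768 = 0.72674560547 V.
V_in − V_code = 0.72676282 − (0.72674560547) = +17.2 µV.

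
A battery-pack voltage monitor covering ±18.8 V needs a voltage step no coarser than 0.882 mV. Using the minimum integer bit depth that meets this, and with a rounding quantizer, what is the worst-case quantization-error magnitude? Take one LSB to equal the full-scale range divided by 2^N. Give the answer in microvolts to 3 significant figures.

Range = 18.8 − (-18.8) = 37.6 V.
Required number of levels: 37.6/0.882 mV = 42630; smallest N with 2^N ≥ that is 16.
LSB = 37.6 V / 2^16 = 0.57373 mV.
Half an LSB is 287 µV.

287 µV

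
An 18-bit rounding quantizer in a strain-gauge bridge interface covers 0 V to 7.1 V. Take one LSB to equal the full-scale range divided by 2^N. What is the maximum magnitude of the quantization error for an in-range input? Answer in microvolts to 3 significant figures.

Span = 7.1 V.
Step size = 7.1/262144 V = 27.084 µV.
|e|_max = LSB/2 = 13.5 µV.

13.5 µV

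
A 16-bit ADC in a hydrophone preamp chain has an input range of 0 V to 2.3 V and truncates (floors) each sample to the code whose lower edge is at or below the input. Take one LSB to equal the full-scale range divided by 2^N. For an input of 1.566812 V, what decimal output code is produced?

44644

Full-scale range = 2.3 V. LSB = 2.3 V / 2^16 ≈ 35.10 µV.
(V_in − V_min) × 2^16/range = (1.566812 − (0)) × 65536/2.3 = 44644.605.
Floor → code = 44644.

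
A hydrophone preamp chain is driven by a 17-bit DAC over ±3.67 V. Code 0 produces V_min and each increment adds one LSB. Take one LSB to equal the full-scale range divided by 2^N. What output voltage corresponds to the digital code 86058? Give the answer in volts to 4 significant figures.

Full-scale range = 3.67 V − (-3.67 V) = 7.34 V. LSB = 7.34 V / 2^17.
Output = V_min + (86058/131072) × range = -3.67 + 0.656570 × 7.34 V
      = -3.67 + 4.81923 = 1.14923 V.

1.149 V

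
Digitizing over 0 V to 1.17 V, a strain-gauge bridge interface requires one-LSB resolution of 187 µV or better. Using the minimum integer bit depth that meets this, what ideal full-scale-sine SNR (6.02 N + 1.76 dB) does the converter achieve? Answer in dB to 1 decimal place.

Full-scale range = 1.17 V.
1.17 V / 187 µV = 6257. Since 2^12 = 4096 and 2^13 = 8192, N = 13.
Ideal SNR at N = 13: 6.02·13 + 1.76 = 80.0 dB.

80.0 dB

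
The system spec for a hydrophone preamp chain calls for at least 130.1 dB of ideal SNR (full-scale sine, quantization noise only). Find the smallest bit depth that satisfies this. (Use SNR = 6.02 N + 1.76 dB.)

22 bits

6.02 N + 1.76 ≥ 130.1 gives N ≥ 21.319, so the minimum integer is 22.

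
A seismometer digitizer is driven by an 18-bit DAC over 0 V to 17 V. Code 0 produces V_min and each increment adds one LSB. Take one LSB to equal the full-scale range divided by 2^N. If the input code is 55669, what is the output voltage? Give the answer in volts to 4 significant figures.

3.610 V

Span = 17 V. LSB = 17 V / 2^18.
Output = V_min + (55669/262144) × range = 0 + 0.212360 × 17 V
      = 0 + 3.61013 = 3.61013 V.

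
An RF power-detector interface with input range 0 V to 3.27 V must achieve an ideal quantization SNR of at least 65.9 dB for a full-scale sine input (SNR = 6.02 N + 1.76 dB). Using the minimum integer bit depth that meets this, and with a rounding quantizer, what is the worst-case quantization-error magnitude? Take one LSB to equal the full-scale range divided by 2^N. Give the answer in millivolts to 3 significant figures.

V_FS = 3.27 V.
6.02 N + 1.76 ≥ 65.9 gives N ≥ 10.654, so the minimum integer is 11.
LSB = 3.27 V / 2^11 = 1.5967 mV.
Max error for round-to-nearest is LSB/2 = 0.798 mV.

0.798 mV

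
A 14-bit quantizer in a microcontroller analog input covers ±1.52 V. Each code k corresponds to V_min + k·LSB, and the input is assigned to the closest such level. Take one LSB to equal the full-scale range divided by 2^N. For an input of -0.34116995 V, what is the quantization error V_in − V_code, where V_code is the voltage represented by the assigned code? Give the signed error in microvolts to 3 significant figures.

Full-scale range = 1.52 V − (-1.52 V) = 3.04 V. LSB = 3.04 V / 2^14 ≈ 185.5 µV.
(-0.34116995 − (-1.52)) / LSB = 1.17883005 × 16384/3.04 = 6353.2735. Nearest integer: k = 6353.
V_code = -1.52 + (6353/16384) × 3.04 = -0.34122070313 V.
Error = V_in − V_code = -0.34116995 − (-0.34122070313) = +50.8 µV.

+50.8 µV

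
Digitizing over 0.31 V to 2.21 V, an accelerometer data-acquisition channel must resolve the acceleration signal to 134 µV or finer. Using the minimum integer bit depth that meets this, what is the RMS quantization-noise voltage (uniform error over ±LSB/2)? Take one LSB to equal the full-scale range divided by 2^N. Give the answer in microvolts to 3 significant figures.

33.5 µV

Span: 2.21 V − (0.31 V) = 1.9 V.
Required number of levels: 1.9/134 µV = 14179; smallest N with 2^N ≥ that is 14.
LSB = 1.9 V / 2^14 = 115.97 µV.
V_rms = LSB/√12 = 33.5 µV.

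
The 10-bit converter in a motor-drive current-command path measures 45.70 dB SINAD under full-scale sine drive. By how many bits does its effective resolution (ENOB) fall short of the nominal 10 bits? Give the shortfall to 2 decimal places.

ENOB = (SINAD − 1.76)/6.02 = (45.70 − 1.76)/6.02 = 7.2990 bits.
Lost resolution: 10 − 7.2990 = 2.7010 bits.

2.70 bits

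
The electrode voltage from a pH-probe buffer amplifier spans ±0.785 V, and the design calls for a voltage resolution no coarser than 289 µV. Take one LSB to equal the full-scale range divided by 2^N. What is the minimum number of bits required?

13 bits

Full-scale range = 0.785 V − (-0.785 V) = 1.57 V.
Required number of levels: 1.57/289 µV = 5432.5; smallest N with 2^N ≥ that is 13.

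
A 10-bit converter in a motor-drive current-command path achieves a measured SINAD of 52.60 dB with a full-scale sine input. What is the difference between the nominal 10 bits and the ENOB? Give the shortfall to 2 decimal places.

1.55 bits

N_eff = (52.60 − 1.76)/6.02 = 8.4452 bits.
10 − 8.4452 = 1.55 bits below nominal.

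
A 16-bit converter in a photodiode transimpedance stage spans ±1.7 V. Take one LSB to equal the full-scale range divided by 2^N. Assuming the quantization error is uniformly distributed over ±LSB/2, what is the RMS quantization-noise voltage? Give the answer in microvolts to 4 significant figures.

14.98 µV

Range = 1.7 − (-1.7) = 3.4 V.
Step size = 3.4/65536 V = 51.8799 µV.
For a uniform distribution on [−LSB/2, +LSB/2], V_rms = LSB/√12 = 51.8799 µV/3.4641 = 14.98 µV.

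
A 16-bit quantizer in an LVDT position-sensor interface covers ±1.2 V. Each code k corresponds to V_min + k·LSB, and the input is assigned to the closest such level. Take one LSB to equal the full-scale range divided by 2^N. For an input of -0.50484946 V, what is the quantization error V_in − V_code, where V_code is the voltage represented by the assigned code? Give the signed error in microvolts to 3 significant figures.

+8.94 µV

Span: 1.2 V − (-1.2 V) = 2.4 V. LSB = 2.4 V / 2^16 ≈ 36.62 µV.
(-0.50484946 − (-1.2)) / LSB = 0.69515054 × 65536/2.4 = 18982.2441. Nearest integer: k = 18982.
V_code = V_min + k × range/2^16 = -1.2 + 18982 × 2.4/65536 = -0.50485839844 V.
e = -0.50484946 − (-0.50485839844) = +8.94 µV.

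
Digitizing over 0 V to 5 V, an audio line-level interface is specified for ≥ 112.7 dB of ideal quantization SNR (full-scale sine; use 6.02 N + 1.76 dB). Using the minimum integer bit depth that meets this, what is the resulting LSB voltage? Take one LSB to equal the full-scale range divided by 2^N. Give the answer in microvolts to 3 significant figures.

Span = 5 V.
Required N = ⌈(112.7 − 1.76)/6.02⌉ = ⌈18.429⌉ = 19.
LSB = 5 V ÷ 2^19 = 5/524288 V = 9.54 µV.

9.54 µV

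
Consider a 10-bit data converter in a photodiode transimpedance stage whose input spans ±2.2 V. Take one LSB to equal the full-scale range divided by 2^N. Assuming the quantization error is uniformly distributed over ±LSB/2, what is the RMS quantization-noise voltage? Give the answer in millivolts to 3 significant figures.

1.24 mV

Span: 2.2 V − (-2.2 V) = 4.4 V.
Step size = 4.4/1024 V = 4.2969 mV.
For a uniform distribution on [−LSB/2, +LSB/2], V_rms = LSB/√12 = 4.2969 mV/3.4641 = 1.24 mV.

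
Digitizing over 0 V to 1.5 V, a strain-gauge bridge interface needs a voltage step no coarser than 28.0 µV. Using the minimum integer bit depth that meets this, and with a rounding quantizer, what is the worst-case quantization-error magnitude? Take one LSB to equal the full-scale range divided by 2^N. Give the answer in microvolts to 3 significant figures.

11.4 µV

V_FS = 1.5 V.
Levels needed ≥ 1.5/28.0 µV = 53570. 2^16 = 65536 suffices, so N_min = 16.
One LSB is 1.5 V / 65536 = 22.888 µV.
|e|_max = LSB/2 = 11.4 µV.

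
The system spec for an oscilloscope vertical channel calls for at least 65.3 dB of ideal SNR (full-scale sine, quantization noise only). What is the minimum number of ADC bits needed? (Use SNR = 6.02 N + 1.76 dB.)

6.02 N + 1.76 ≥ 65.3 gives N ≥ 10.555, so the minimum integer is 11.

11 bits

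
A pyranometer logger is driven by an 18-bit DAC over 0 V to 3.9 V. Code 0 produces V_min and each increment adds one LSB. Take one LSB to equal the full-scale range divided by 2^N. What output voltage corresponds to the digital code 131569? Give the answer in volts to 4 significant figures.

V_FS = 3.9 V. LSB = 3.9 V / 2^18.
V_out = V_min + code × LSB = 0 V + 131569 × 3.9 V / 262144
      = 0 V + 1.95739 V = 1.95739 V.

1.957 V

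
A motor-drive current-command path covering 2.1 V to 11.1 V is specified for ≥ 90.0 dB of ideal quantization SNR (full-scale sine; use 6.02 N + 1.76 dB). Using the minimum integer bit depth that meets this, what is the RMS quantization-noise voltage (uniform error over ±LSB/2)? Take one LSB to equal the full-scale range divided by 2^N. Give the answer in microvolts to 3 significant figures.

79.3 µV

The full-scale span is 11.1 − (2.1) = 9 V.
N ≥ (90.0 − 1.76)/6.02 = 14.658 → N_min = 15.
LSB = 9 V ÷ 2^15 = 9/32768 V = 274.66 µV.
σ_q = LSB/√12 = 274.66 µV/3.4641 = 79.3 µV.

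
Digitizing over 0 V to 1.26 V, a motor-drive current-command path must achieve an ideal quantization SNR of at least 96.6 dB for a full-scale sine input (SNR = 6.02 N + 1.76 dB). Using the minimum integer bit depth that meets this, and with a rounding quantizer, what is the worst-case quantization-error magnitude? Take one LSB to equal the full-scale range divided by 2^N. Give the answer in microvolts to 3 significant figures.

Range is 1.26 V.
6.02 N + 1.76 ≥ 96.6 gives N ≥ 15.754, so the minimum integer is 16.
Step size = 1.26/65536 V = 19.226 µV.
Half an LSB is 9.61 µV.

9.61 µV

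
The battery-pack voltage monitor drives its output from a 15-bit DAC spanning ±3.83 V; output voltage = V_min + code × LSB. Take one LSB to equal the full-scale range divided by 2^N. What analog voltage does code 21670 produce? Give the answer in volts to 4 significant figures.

1.236 V

Full-scale range = 3.83 V − (-3.83 V) = 7.66 V. LSB = 7.66 V / 2^15.
V_out = -3.83 + 21670 × (7.66/32768) V
      = -3.83 V + 5.06568 V = 1.23568 V.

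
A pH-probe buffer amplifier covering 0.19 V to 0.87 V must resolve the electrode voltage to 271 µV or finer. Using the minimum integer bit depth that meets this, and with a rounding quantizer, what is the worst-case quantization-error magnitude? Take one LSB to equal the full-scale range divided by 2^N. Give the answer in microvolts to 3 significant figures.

The full-scale span is 0.87 − (0.19) = 0.68 V.
Need 2^N ≥ 0.68 V / 271 µV = 2509 → N_min = 12.
LSB = 0.68 V / 2^12 = 166.02 µV.
Max error for round-to-nearest is LSB/2 = 83.0 µV.

83.0 µV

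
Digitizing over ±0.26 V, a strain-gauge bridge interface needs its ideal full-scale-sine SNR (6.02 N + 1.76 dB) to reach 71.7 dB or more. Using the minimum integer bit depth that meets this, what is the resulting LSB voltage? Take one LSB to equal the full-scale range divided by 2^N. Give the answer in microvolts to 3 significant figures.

127 µV

Full-scale range = 0.26 V − (-0.26 V) = 0.52 V.
Solving 6.02 N ≥ 71.7 − 1.76: N ≥ 11.618. Round up → N = 12.
LSB = 0.52 V ÷ 2^12 = 0.52/4096 V = 127 µV.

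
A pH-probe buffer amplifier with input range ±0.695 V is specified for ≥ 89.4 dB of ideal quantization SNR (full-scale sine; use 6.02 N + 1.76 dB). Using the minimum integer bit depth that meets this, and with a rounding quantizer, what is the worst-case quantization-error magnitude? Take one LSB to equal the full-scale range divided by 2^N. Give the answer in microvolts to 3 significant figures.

The full-scale span is 0.695 − (-0.695) = 1.39 V.
Solving 6.02 N ≥ 89.4 − 1.76: N ≥ 14.558. Round up → N = 15.
LSB = 1.39 V / 2^15 = 42.419 µV.
Max error for round-to-nearest is LSB/2 = 21.2 µV.

21.2 µV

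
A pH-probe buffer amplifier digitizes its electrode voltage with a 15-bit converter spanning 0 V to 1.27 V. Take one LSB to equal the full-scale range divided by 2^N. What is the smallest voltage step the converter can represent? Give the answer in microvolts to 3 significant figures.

38.8 µV

Full-scale range = 1.27 V.
Number of codes = 2^15 = 32768.
LSB = 1.27 V / 2^15 = 38.8 µV.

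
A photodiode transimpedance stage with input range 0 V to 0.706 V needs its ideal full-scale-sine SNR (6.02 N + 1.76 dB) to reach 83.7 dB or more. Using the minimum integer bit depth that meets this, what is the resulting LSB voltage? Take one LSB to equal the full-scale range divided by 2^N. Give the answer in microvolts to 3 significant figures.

Full-scale range = 0.706 V.
N ≥ (83.7 − 1.76)/6.02 = 13.611 → N_min = 14.
One LSB is 0.706 V / 16384 = 43.1 µV.

43.1 µV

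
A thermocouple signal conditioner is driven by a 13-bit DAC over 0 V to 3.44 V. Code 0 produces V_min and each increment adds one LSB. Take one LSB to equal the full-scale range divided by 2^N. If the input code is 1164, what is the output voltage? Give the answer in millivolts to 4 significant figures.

Full-scale range = 3.44 V. LSB = 3.44 V / 2^13.
V_out = 0 + 1164 × (3.44/8192) V
      = 0 + 0.488789 = 0.488789 V.

488.8 mV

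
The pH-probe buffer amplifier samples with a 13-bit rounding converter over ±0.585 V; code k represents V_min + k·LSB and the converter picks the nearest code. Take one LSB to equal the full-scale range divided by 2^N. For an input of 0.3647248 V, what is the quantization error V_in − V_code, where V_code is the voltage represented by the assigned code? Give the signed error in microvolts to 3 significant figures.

−43.3 µV

Range = 0.585 − (-0.585) = 1.17 V. LSB = 1.17 V / 2^13 ≈ 142.8 µV.
(V_in − V_min)/LSB = (0.3647248 − (-0.585)) × 8192/1.17 = 6649.6971 → nearest code k = 6650.
V_code = -0.585 + (6650/8192) × 1.17 = 0.3647680664 V.
Error = V_in − V_code = 0.3647248 − (0.3647680664) = −43.3 µV.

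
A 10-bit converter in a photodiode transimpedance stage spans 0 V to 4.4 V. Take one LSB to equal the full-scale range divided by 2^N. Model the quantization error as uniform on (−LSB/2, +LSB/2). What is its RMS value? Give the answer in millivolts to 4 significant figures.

1.240 mV

Span = 4.4 V.
LSB = 4.4 V ÷ 2^10 = 4.4/1024 V = 4.29688 mV.
For a uniform distribution on [−LSB/2, +LSB/2], V_rms = LSB/√12 = 4.29688 mV/3.4641 = 1.240 mV.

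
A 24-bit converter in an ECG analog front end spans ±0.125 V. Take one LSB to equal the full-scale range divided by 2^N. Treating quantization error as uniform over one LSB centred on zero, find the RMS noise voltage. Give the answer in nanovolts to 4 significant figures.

The full-scale span is 0.125 − (-0.125) = 0.25 V.
One LSB is 0.25 V / 16777216 = 14.9012 nV.
V_rms = LSB/√12 = 14.9012 nV / √12 = 4.302 nV.

4.302 nV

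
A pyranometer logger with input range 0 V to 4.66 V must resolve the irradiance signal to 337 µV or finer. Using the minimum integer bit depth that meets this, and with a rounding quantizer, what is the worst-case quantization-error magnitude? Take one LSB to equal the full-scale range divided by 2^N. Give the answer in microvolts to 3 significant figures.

142 µV

Span = 4.66 V.
Need 2^N ≥ 4.66 V / 337 µV = 13830 → N_min = 14.
LSB = 4.66 V ÷ 2^14 = 4.66/16384 V = 284.42 µV.
Max error for round-to-nearest is LSB/2 = 142 µV.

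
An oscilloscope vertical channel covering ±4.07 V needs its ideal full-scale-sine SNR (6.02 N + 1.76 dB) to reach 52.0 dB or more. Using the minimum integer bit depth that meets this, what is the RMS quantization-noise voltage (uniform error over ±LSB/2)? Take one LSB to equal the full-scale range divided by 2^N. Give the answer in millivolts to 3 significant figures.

Full-scale range = 4.07 V − (-4.07 V) = 8.14 V.
Solving 6.02 N ≥ 52.0 − 1.76: N ≥ 8.346. Round up → N = 9.
LSB = 8.14 V ÷ 2^9 = 8.14/512 V = 15.898 mV.
V_rms = LSB/√12 = 4.59 mV.

4.59 mV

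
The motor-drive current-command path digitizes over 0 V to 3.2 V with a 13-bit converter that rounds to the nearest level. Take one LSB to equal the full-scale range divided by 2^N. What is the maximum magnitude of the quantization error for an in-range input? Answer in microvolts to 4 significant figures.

195.3 µV

Span = 3.2 V.
Step size = 3.2/8192 V = 390.625 µV.
|e|_max = LSB/2 = 195.3 µV.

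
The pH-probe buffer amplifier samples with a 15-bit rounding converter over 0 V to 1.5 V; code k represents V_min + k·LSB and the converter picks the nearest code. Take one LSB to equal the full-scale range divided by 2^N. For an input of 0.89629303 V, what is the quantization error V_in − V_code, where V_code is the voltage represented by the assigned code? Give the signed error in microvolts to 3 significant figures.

Span = 1.5 V. LSB = 1.5 V / 2^15 ≈ 45.78 µV.
(0.89629303 − (0)) / LSB = 0.89629303 × 32768/1.5 = 19579.8200. Nearest integer: k = 19580.
V_code = 0 + (19580/32768) × 1.5 = 0.89630126953 V.
e = 0.89629303 − (0.89630126953) = −8.24 µV.

−8.24 µV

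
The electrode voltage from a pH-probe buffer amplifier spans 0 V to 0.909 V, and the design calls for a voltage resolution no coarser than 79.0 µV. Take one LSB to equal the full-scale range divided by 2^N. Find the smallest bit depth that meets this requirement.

Range is 0.909 V.
0.909 V / 79.0 µV = 11510. Since 2^13 = 8192 and 2^14 = 16384, N = 14.

14 bits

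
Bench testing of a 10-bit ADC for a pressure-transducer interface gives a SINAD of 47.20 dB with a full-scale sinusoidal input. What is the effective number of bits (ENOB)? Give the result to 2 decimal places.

(47.20 − 1.76) / 6.02 = 45.44/6.02 = 7.5482 effective bits.

7.55 bits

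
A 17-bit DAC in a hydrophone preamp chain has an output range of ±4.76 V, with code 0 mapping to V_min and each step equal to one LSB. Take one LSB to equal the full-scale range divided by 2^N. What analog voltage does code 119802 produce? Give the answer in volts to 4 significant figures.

The full-scale span is 4.76 − (-4.76) = 9.52 V. LSB = 9.52 V / 2^17.
V_out = -4.76 + 119802 × (9.52/131072) V
      = -4.76 V + 8.70144 V = 3.94144 V.

3.941 V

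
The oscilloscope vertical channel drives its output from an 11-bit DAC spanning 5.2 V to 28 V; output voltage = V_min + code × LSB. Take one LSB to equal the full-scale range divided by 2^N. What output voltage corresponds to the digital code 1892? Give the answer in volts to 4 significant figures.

26.26 V

Span: 28 V − (5.2 V) = 22.8 V. LSB = 22.8 V / 2^11.
Output = V_min + (1892/2048) × range = 5.2 + 0.923828 × 22.8 V
      = 5.2 V + 21.0633 V = 26.2633 V.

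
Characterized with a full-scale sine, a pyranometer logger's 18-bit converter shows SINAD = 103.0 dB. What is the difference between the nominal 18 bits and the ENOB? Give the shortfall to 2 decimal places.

1.18 bits

Effective bits = (103.0 − 1.76)/6.02 = 16.8173.
Shortfall = 18 − 16.8173 = 1.1827 bits.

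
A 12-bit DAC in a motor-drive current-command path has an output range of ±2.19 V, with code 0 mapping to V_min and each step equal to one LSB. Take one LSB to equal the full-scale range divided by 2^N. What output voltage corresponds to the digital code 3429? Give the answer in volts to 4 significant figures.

Range = 2.19 − (-2.19) = 4.38 V. LSB = 4.38 V / 2^12.
Output = V_min + (3429/4096) × range = -2.19 + 0.837158 × 4.38 V
      = -2.19 + 3.66675 = 1.47675 V.

1.477 V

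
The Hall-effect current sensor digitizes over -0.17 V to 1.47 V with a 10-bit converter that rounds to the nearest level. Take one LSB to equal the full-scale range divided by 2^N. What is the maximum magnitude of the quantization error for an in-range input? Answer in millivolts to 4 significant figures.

0.8008 mV

Span: 1.47 V − (-0.17 V) = 1.64 V.
Step size = 1.64/1024 V = 1.60156 mV.
A rounding quantizer has |error| ≤ LSB/2 = 0.8008 mV.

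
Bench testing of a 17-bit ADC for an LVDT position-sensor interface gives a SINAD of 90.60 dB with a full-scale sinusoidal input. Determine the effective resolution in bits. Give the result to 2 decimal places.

14.76 bits

Inverting SNR = 6.02 N + 1.76: N_eff = (90.60 − 1.76)/6.02 = 14.7575.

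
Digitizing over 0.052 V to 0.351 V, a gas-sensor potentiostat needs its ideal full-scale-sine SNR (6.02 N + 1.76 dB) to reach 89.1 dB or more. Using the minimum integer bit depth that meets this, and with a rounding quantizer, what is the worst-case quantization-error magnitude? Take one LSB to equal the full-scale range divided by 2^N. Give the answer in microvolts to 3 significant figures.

The full-scale span is 0.351 − (0.052) = 0.299 V.
Solving 6.02 N ≥ 89.1 − 1.76: N ≥ 14.508. Round up → N = 15.
Step size = 0.299/32768 V = 9.1248 µV.
Half an LSB is 4.56 µV.

4.56 µV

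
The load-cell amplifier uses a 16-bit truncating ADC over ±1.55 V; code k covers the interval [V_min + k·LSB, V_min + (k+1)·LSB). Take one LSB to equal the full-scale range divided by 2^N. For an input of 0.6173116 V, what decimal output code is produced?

Full-scale range = 1.55 V − (-1.55 V) = 3.1 V. LSB = 3.1 V / 2^16 ≈ 47.30 µV.
(V_in − V_min) × 2^16/range = (0.6173116 − (-1.55)) × 65536/3.1 = 45818.365.
Floor → code = 45818.

45818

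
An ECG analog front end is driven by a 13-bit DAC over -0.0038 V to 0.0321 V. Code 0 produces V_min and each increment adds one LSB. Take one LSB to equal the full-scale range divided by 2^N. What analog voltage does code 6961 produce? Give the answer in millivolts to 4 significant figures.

Full-scale range = 0.0321 V − (-0.0038 V) = 0.0359 V. LSB = 0.0359 V / 2^13.
V_out = V_min + code × LSB = -0.0038 V + 6961 × 0.0359 V / 8192
      = -0.0038 + 0.0305054 = 0.0267054 V.

26.71 mV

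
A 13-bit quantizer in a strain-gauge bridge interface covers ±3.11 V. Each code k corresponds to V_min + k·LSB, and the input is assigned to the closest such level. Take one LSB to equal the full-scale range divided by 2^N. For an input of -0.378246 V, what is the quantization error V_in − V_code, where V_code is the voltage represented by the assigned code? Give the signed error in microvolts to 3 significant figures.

Span: 3.11 V − (-3.11 V) = 6.22 V. LSB = 6.22 V / 2^13 ≈ 0.7593 mV.
(-0.378246 − (-3.11)) / LSB = 2.731754 × 8192/6.22 = 3597.8342. Nearest integer: k = 3598.
V_code = V_min + k × range/2^13 = -3.11 + 3598 × 6.22/8192 = -0.3781201172 V.
e = -0.378246 − (-0.3781201172) = −126 µV.

−126 µV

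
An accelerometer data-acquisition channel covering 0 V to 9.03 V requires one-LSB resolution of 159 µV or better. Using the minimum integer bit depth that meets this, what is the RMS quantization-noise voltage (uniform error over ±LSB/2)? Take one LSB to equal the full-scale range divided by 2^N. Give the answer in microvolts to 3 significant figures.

39.8 µV

V_FS = 9.03 V.
Required number of levels: 9.03/159 µV = 56792; smallest N with 2^N ≥ that is 16.
LSB = 9.03 V / 2^16 = 137.79 µV.
V_rms = LSB/√12 = 39.8 µV.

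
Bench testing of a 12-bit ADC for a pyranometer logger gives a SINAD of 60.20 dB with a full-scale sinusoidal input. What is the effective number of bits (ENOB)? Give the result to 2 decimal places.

(60.20 − 1.76) / 6.02 = 58.44/6.02 = 9.7076 effective bits.

9.71 bits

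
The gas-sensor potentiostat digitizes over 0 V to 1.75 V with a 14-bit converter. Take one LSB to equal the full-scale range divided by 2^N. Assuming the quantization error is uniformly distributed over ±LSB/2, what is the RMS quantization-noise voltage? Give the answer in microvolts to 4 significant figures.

Full-scale range = 1.75 V.
LSB = 1.75 V ÷ 2^14 = 1.75/16384 V = 106.812 µV.
σ_q = LSB/√12 = 106.812 µV/3.4641 = 30.83 µV.

30.83 µV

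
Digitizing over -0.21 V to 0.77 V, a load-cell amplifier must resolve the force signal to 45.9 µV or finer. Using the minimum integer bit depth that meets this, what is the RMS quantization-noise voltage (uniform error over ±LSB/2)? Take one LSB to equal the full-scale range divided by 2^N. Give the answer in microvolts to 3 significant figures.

Span: 0.77 V − (-0.21 V) = 0.98 V.
Need 2^N ≥ 0.98 V / 45.9 µV = 21350 → N_min = 15.
LSB = 0.98 V / 2^15 = 29.907 µV.
V_rms = LSB/√12 = 8.63 µV.

8.63 µV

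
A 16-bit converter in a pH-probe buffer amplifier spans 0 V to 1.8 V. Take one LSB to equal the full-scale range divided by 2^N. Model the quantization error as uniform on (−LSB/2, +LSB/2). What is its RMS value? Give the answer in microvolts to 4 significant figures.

Range is 1.8 V.
LSB = 1.8 V ÷ 2^16 = 1.8/65536 V = 27.4658 µV.
RMS of a uniform error over width LSB is LSB/√12 = 7.929 µV.

7.929 µV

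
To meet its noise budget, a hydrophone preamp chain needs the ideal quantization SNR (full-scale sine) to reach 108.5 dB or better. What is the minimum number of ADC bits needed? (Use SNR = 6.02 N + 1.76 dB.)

N ≥ (108.5 − 1.76)/6.02 = 17.731 → N_min = 18.

18 bits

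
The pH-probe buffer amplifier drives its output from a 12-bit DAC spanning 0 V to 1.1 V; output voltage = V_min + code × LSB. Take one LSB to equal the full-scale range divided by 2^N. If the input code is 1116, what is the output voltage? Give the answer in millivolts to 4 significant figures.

299.7 mV

Range is 1.1 V. LSB = 1.1 V / 2^12.
V_out = 0 + 1116 × (1.1/4096) V
      = 0 + 0.299707 = 0.299707 V.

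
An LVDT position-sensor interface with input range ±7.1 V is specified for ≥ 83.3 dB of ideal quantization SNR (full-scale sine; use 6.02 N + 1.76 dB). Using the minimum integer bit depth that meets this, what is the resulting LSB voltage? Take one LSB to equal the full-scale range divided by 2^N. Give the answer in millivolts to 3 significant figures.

0.867 mV

Span: 7.1 V − (-7.1 V) = 14.2 V.
Required N = ⌈(83.3 − 1.76)/6.02⌉ = ⌈13.545⌉ = 14.
One LSB is 14.2 V / 16384 = 0.867 mV.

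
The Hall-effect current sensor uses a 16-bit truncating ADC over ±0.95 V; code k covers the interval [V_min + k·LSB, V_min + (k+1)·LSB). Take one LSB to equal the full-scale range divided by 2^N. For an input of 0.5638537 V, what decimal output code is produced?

52216

The full-scale span is 0.95 − (-0.95) = 1.9 V. LSB = 1.9 V / 2^16 ≈ 28.99 µV.
code = ⌊(V_in − V_min)/LSB⌋ = ⌊(V_in − V_min) × 2^16 / range⌋
     = ⌊(0.5638537 − (-0.95)) × 65536 / 1.9⌋ = ⌊1.5138537 × 65536/1.9⌋
     = ⌊52216.798⌋ = 52216.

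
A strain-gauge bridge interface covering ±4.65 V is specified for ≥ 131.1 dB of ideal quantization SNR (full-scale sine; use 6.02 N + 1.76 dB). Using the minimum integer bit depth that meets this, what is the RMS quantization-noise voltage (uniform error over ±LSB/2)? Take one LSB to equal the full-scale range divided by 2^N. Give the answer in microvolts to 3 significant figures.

0.640 µV

The full-scale span is 4.65 − (-4.65) = 9.3 V.
6.02 N + 1.76 ≥ 131.1 gives N ≥ 21.485, so the minimum integer is 22.
Step size = 9.3/4194304 V = 2.2173 µV.
RMS noise = LSB/√12 = 0.640 µV.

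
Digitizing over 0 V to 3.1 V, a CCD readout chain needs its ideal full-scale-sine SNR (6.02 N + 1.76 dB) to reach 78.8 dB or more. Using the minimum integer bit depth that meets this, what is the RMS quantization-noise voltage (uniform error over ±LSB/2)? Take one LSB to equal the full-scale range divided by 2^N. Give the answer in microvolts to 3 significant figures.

V_FS = 3.1 V.
N ≥ (78.8 − 1.76)/6.02 = 12.797 → N_min = 13.
Step size = 3.1/8192 V = 378.42 µV.
RMS noise = LSB/√12 = 109 µV.

109 µV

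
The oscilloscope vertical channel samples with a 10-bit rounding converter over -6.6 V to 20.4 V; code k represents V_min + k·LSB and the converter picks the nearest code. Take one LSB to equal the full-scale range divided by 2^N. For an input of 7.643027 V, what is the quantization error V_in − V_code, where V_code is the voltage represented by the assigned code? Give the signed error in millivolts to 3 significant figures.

+4.75 mV

Range = 20.4 − (-6.6) = 27 V. LSB = 27 V / 2^10 ≈ 26.37 mV.
(V_in − V_min)/LSB = (7.643027 − (-6.6)) × 1024/27 = 540.1800 → nearest code k = 540.
V_code = -6.6 + (540/1024) × 27 = 7.638281250 V.
V_in − V_code = 7.643027 − (7.638281250) = +4.75 mV.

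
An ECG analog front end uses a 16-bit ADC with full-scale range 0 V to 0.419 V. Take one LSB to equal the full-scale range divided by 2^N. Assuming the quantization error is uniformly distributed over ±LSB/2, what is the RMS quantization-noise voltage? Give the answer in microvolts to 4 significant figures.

Span = 0.419 V.
One LSB is 0.419 V / 65536 = 6.39343 µV.
RMS of a uniform error over width LSB is LSB/√12 = 1.846 µV.

1.846 µV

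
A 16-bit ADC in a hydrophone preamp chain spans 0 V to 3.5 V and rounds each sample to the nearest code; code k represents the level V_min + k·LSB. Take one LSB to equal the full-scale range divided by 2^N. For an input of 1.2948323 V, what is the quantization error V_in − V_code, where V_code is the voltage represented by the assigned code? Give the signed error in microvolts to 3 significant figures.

Full-scale range = 3.5 V. LSB = 3.5 V / 2^16 ≈ 53.41 µV.
(V_in − V_min)/LSB = (1.2948323 − (0)) × 65536/3.5 = 24245.1799 → nearest code k = 24245.
V_code = V_min + k × range/2^16 = 0 + 24245 × 3.5/65536 = 1.2948226929 V.
V_in − V_code = 1.2948323 − (1.2948226929) = +9.61 µV.

+9.61 µV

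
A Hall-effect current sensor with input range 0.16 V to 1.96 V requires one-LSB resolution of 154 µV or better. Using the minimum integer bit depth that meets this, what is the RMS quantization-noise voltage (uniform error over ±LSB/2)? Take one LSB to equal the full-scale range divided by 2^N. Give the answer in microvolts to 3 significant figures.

Full-scale range = 1.96 V − (0.16 V) = 1.8 V.
Required number of levels: 1.8/154 µV = 11688; smallest N with 2^N ≥ that is 14.
Step size = 1.8/16384 V = 109.86 µV.
σ_q = LSB/√12 = 109.86 µV/3.4641 = 31.7 µV.

31.7 µV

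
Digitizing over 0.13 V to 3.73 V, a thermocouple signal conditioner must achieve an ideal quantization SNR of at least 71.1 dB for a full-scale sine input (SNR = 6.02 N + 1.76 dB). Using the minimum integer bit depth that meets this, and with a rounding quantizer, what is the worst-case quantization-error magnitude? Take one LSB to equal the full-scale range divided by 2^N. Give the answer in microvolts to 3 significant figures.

439 µV

Span: 3.73 V − (0.13 V) = 3.6 V.
Solving 6.02 N ≥ 71.1 − 1.76: N ≥ 11.518. Round up → N = 12.
LSB = 3.6 V / 2^12 = 0.87891 mV.
Half an LSB is 439 µV.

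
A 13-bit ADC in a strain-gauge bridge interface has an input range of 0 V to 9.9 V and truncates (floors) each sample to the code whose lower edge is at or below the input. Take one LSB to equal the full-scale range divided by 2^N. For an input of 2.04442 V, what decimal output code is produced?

Full-scale range = 9.9 V. LSB = 9.9 V / 2^13 ≈ 1.208 mV.
V_in − V_min = 2.04442 − (0) = 2.04442 V.
Divide by LSB: 2.04442 × 8192/9.9 = 1691.7059.
Truncating gives code 1691.

1691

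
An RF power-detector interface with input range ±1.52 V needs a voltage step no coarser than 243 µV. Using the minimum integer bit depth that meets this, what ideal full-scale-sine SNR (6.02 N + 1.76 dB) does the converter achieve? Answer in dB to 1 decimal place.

Range = 1.52 − (-1.52) = 3.04 V.
Levels needed ≥ 3.04/243 µV = 12510. 2^14 = 16384 suffices, so N_min = 14.
Ideal SNR at N = 14: 6.02·14 + 1.76 = 86.0 dB.

86.0 dB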